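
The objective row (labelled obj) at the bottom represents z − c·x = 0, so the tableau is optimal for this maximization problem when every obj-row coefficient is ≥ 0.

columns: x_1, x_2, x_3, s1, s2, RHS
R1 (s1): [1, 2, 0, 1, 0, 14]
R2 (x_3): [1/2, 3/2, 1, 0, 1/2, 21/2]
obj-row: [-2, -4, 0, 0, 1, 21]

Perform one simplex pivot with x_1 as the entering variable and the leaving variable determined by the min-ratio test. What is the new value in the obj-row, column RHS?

Ratio test on column x_1 — row 1: 14/1 = 14; row 2: (21/2)/(1/2) = 21. Minimum is 14 at row 1 (s1 leaves); pivot element 1.
Divide row 1 by 1; eliminate column x_1 from the other rows.
obj-row update in column RHS: 21 − (-2)·14 = 49.

49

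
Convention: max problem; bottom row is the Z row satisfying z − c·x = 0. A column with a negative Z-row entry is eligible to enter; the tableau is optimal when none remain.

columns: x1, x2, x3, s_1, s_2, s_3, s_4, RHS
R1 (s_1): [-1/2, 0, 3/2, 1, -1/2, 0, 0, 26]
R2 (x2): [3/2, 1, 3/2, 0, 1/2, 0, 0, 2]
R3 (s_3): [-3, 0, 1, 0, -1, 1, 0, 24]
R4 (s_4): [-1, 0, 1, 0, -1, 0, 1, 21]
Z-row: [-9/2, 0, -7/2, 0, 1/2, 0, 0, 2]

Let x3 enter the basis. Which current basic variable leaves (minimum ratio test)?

Column x3 entries and ratios — s_1: 26/(3/2) = 52/3; x2: 2/(3/2) = 4/3; s_3: 24/1 = 24; s_4: 21/1 = 21.
Smallest ratio is 4/3 in the row of x2, so x2 leaves.

x2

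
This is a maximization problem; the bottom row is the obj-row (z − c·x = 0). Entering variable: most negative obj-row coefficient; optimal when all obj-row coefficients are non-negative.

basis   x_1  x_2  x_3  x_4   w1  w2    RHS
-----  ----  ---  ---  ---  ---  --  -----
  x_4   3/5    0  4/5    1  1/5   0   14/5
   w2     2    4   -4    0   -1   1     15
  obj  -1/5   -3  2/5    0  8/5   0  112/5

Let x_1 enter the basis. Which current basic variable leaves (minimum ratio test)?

Column x_1 entries and ratios — x_4: (14/5)/(3/5) = 14/3; w2: 15/2 = 15/2.
Smallest ratio is 14/3 in the row of x_4, so x_4 leaves.

x_4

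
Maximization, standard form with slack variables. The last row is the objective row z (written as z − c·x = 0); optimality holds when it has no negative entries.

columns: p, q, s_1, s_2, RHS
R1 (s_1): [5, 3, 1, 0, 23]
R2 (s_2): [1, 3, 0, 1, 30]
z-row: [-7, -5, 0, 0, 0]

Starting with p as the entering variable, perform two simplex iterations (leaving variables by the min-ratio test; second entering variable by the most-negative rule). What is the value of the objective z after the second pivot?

Ratio test on column p — row 1: 23/5 = 23/5; row 2: 30/1 = 30. Minimum is 23/5 at row 1 (s_1 leaves); pivot element 5.
Pivot on row 1; the z-row RHS becomes 0 − (-7)·(23/5) = 161/5.
Next entering variable (most negative z-row entry -4/5): q.
Ratio test on column q — row 1: (23/5)/(3/5) = 23/3; row 2: (127/5)/(12/5) = 127/12. Minimum is 23/3 at row 1 (p leaves); pivot element 3/5.
After the second pivot the z-row RHS is 161/5 − (-4/5)·(23/3) = 115/3.

115/3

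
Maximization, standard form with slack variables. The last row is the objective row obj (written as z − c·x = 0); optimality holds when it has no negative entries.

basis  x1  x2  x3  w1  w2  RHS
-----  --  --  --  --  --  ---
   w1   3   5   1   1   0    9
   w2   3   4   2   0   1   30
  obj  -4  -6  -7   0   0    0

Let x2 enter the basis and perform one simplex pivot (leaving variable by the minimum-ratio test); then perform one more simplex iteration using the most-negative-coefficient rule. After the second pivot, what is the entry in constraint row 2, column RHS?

Ratio test on column x2 — row 1: 9/5 = 9/5; row 2: 30/4 = 15/2. Minimum is 9/5 at row 1 (w1 leaves); pivot element 5.
Divide row 1 by 5; eliminate column x2 from the other rows.
Second iteration: most negative obj-row entry is -29/5 in column x3, so x3 enters.
Ratio test on column x3 — row 1: (9/5)/(1/5) = 9; row 2: (114/5)/(6/5) = 19. Minimum is 9 at row 1 (x2 leaves); pivot element 1/5.
Divide row 1 by 1/5; eliminate column x3 from the other rows.
After both pivots, the entry at constraint row 2, column RHS is 12.

12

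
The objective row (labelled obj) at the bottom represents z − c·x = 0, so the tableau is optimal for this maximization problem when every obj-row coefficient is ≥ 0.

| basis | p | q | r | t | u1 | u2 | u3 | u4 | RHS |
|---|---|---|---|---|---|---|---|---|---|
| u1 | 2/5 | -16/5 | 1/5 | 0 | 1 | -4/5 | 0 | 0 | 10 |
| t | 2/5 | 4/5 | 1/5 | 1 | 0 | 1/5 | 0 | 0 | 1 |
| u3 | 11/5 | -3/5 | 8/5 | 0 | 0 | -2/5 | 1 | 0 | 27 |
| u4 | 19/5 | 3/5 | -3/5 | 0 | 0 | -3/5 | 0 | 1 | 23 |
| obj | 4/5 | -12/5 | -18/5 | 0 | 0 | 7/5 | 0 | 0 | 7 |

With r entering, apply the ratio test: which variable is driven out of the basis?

Column r entries and ratios — u1: 10/(1/5) = 50; t: 1/(1/5) = 5; u3: 27/(8/5) = 135/8; u4: -3/5 ≤ 0, skip.
Smallest ratio is 5 in the row of t, so t leaves.

t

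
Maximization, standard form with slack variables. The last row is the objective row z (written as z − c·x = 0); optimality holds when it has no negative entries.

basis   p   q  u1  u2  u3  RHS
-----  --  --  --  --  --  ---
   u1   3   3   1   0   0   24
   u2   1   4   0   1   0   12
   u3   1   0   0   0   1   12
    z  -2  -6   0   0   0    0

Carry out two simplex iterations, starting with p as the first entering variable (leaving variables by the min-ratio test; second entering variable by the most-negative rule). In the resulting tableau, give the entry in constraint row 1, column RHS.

20/3

Ratio test on column p — row 1: 24/3 = 8; row 2: 12/1 = 12; row 3: 12/1 = 12. Minimum is 8 at row 1 (u1 leaves); pivot element 3.
Divide row 1 by 3; eliminate column p from the other rows.
Second iteration: most negative z-row entry is -4 in column q, so q enters.
Ratio test on column q — row 1: 8/1 = 8; row 2: 4/3 = 4/3; row 3: entry -1 ≤ 0. Minimum is 4/3 at row 2 (u2 leaves); pivot element 3.
Divide row 2 by 3; eliminate column q from the other rows.
After both pivots, the entry at constraint row 1, column RHS is 20/3.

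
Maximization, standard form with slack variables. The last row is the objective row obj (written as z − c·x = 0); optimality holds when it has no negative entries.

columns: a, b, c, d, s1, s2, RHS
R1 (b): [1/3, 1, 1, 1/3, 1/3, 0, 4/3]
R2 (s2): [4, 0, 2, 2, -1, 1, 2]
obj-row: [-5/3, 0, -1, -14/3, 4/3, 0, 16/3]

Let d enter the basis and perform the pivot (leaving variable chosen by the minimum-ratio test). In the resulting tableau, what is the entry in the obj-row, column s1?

-1

Ratio test on column d — row 1: (4/3)/(1/3) = 4; row 2: 2/2 = 1. Minimum is 1 at row 2 (s2 leaves); pivot element 2.
Divide row 2 by 2; eliminate column d from the other rows.
obj-row update in column s1: 4/3 − (-14/3)·(-1/2) = -1.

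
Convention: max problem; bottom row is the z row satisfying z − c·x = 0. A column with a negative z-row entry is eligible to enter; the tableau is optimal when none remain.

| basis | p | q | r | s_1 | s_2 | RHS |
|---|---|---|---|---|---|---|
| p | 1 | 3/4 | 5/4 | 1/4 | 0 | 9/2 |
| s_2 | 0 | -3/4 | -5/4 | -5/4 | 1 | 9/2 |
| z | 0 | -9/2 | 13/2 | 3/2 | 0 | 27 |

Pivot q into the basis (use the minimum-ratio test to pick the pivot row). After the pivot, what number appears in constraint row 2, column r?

Ratio test on column q — row 1: (9/2)/(3/4) = 6; row 2: entry -3/4 ≤ 0. Minimum is 6 at row 1 (p leaves); pivot element 3/4.
Divide row 1 by 3/4; eliminate column q from the other rows.
Row 2 update in column r: -5/4 − (-3/4)·(5/3) = 0.

0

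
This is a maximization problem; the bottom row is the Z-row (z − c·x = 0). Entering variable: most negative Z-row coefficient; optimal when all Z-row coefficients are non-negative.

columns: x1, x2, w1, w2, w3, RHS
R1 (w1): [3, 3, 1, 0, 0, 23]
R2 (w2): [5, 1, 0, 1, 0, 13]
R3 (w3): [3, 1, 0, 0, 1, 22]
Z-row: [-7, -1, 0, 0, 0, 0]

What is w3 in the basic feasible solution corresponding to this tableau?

w3 is basic (row 3); its value is the RHS of that row, 22.

22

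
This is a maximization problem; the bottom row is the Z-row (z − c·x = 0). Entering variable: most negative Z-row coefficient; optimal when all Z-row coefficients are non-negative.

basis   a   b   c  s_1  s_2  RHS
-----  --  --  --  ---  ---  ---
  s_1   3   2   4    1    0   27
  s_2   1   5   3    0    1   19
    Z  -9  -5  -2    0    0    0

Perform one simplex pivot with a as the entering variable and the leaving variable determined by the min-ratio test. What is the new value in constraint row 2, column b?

Ratio test on column a — row 1: 27/3 = 9; row 2: 19/1 = 19. Minimum is 9 at row 1 (s_1 leaves); pivot element 3.
Divide row 1 by 3; eliminate column a from the other rows.
Row 2 update in column b: 5 − 1·(2/3) = 13/3.

13/3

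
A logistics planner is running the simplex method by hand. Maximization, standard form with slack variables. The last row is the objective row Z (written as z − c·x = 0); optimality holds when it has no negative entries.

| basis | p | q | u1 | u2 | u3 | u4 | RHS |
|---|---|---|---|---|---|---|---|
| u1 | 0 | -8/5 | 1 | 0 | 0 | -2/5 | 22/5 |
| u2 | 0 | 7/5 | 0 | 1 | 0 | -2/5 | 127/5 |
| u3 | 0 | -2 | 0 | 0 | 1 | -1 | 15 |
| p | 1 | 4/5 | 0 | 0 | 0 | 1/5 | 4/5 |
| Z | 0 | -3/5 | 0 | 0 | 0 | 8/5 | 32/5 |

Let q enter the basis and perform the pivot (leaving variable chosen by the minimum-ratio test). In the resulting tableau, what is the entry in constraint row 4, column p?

5/4

Ratio test on column q — row 1: entry -8/5 ≤ 0; row 2: (127/5)/(7/5) = 127/7; row 3: entry -2 ≤ 0; row 4: (4/5)/(4/5) = 1. Minimum is 1 at row 4 (p leaves); pivot element 4/5.
Divide row 4 by 4/5; eliminate column q from the other rows.
In the new row 4, the p entry is the old entry divided by the pivot: 1/(4/5) = 5/4.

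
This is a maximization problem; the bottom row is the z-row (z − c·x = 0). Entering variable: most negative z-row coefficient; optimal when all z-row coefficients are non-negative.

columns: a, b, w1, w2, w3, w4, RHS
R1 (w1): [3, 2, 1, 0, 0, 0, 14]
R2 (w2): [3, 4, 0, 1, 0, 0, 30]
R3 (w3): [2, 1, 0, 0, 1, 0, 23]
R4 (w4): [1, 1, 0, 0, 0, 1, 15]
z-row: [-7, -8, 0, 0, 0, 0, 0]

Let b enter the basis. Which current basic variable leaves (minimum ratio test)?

Column b entries and ratios — w1: 14/2 = 7; w2: 30/4 = 15/2; w3: 23/1 = 23; w4: 15/1 = 15.
Smallest ratio is 7 in the row of w1, so w1 leaves.

w1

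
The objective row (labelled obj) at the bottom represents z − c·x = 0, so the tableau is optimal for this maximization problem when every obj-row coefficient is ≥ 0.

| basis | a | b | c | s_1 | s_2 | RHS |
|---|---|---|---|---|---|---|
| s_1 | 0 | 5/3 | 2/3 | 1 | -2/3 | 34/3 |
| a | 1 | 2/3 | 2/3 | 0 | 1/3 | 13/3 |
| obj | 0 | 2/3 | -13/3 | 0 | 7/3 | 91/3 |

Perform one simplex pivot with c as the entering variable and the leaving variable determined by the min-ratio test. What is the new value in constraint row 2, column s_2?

Ratio test on column c — row 1: (34/3)/(2/3) = 17; row 2: (13/3)/(2/3) = 13/2. Minimum is 13/2 at row 2 (a leaves); pivot element 2/3.
Divide row 2 by 2/3; eliminate column c from the other rows.
In the new row 2, the s_2 entry is the old entry divided by the pivot: (1/3)/(2/3) = 1/2.

1/2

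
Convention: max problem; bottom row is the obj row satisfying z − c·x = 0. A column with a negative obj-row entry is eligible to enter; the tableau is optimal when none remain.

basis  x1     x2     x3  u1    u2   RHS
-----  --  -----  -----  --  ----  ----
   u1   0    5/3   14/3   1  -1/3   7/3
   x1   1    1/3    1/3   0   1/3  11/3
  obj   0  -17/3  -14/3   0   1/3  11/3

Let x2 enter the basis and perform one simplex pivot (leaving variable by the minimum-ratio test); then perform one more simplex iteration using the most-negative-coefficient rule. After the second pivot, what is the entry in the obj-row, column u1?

3

Ratio test on column x2 — row 1: (7/3)/(5/3) = 7/5; row 2: (11/3)/(1/3) = 11. Minimum is 7/5 at row 1 (u1 leaves); pivot element 5/3.
Divide row 1 by 5/3; eliminate column x2 from the other rows.
Second iteration: most negative obj-row entry is -4/5 in column u2, so u2 enters.
Ratio test on column u2 — row 1: entry -1/5 ≤ 0; row 2: (16/5)/(2/5) = 8. Minimum is 8 at row 2 (x1 leaves); pivot element 2/5.
Divide row 2 by 2/5; eliminate column u2 from the other rows.
After both pivots, the entry at the obj-row, column u1 is 3.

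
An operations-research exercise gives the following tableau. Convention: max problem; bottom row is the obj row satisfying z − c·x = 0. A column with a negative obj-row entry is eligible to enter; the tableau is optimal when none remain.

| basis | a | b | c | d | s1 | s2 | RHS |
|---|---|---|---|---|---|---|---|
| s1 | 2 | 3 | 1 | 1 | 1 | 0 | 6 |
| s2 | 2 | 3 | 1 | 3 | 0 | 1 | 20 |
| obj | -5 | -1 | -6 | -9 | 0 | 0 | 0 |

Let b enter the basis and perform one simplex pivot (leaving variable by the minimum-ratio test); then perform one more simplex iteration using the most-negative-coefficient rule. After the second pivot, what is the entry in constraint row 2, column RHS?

2

Ratio test on column b — row 1: 6/3 = 2; row 2: 20/3 = 20/3. Minimum is 2 at row 1 (s1 leaves); pivot element 3.
Divide row 1 by 3; eliminate column b from the other rows.
Second iteration: most negative obj-row entry is -26/3 in column d, so d enters.
Ratio test on column d — row 1: 2/(1/3) = 6; row 2: 14/2 = 7. Minimum is 6 at row 1 (b leaves); pivot element 1/3.
Divide row 1 by 1/3; eliminate column d from the other rows.
After both pivots, the entry at constraint row 2, column RHS is 2.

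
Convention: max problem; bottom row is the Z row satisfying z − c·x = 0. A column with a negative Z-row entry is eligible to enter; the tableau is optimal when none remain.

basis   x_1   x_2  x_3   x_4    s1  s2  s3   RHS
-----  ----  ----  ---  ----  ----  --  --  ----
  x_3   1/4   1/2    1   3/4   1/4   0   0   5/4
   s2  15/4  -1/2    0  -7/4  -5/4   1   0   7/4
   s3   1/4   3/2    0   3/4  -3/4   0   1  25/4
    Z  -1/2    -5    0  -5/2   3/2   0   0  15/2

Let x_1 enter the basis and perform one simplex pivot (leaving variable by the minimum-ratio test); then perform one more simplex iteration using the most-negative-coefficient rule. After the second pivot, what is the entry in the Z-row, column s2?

Ratio test on column x_1 — row 1: (5/4)/(1/4) = 5; row 2: (7/4)/(15/4) = 7/15; row 3: (25/4)/(1/4) = 25. Minimum is 7/15 at row 2 (s2 leaves); pivot element 15/4.
Divide row 2 by 15/4; eliminate column x_1 from the other rows.
Second iteration: most negative Z-row entry is -76/15 in column x_2, so x_2 enters.
Ratio test on column x_2 — row 1: (17/15)/(8/15) = 17/8; row 2: entry -2/15 ≤ 0; row 3: (92/15)/(23/15) = 4. Minimum is 17/8 at row 1 (x_3 leaves); pivot element 8/15.
Divide row 1 by 8/15; eliminate column x_2 from the other rows.
After both pivots, the entry at the Z-row, column s2 is -1/2.

-1/2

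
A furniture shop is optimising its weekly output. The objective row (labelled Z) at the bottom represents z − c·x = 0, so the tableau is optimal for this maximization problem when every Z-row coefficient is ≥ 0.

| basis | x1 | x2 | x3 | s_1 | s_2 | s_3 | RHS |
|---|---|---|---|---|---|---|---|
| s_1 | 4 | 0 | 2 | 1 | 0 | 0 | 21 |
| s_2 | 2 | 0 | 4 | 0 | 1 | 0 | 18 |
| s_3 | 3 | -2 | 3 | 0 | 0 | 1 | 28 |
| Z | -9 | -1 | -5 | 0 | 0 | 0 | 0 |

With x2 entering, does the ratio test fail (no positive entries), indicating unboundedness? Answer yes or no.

Every constraint-row entry in column x2 is ≤ 0, so increasing x2 is unbounded.

yes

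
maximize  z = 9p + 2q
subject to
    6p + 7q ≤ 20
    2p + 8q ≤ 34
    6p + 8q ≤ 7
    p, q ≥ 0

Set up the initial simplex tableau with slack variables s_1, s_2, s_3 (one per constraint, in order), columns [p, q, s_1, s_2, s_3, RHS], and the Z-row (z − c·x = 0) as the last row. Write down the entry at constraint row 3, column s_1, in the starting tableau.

0

Slack s_1 belongs to constraint 1; its column is the unit vector e_1, so the entry in row 3 is 0.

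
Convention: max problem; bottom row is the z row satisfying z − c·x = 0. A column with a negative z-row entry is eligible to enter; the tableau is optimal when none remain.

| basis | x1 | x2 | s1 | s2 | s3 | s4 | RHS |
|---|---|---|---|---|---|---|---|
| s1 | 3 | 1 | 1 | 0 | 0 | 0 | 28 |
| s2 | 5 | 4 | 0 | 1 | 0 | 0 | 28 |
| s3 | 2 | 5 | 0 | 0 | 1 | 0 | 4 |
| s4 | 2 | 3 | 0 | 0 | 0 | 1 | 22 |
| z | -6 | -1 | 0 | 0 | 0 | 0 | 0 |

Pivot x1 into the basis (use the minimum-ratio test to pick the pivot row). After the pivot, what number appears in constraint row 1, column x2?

Ratio test on column x1 — row 1: 28/3 = 28/3; row 2: 28/5 = 28/5; row 3: 4/2 = 2; row 4: 22/2 = 11. Minimum is 2 at row 3 (s3 leaves); pivot element 2.
Divide row 3 by 2; eliminate column x1 from the other rows.
Row 1 update in column x2: 1 − 3·(5/2) = -13/2.

-13/2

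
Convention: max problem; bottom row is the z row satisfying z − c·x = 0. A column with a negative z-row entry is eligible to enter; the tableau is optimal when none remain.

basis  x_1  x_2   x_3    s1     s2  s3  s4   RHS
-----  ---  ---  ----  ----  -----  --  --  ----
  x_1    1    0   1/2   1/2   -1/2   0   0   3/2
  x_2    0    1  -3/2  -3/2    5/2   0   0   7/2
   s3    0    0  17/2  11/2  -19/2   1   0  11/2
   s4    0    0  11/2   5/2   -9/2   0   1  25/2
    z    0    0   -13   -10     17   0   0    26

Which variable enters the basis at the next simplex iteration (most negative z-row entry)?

Negative z-row entries: x_3: -13, s1: -10.
The most negative is -13 in column x_3, so x_3 enters.

x_3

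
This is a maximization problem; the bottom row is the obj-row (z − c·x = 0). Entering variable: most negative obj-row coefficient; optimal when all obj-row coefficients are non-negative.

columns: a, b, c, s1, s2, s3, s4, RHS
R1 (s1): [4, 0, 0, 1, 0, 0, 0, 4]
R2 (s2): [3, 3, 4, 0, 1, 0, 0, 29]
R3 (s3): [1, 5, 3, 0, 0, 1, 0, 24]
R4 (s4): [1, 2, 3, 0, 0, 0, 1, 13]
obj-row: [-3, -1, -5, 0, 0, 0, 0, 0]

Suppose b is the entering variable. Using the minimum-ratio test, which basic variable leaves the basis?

Column b entries and ratios — s1: 0 ≤ 0, skip; s2: 29/3 = 29/3; s3: 24/5 = 24/5; s4: 13/2 = 13/2.
Smallest ratio is 24/5 in the row of s3, so s3 leaves.

s3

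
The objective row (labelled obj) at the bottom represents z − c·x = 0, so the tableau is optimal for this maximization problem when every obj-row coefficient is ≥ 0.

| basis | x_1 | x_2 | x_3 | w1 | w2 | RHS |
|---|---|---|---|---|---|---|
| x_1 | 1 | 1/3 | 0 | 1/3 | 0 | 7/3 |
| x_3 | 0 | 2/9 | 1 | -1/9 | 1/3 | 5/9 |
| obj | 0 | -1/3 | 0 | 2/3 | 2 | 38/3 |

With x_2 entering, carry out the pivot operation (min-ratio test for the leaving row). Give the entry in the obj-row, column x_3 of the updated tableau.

Ratio test on column x_2 — row 1: (7/3)/(1/3) = 7; row 2: (5/9)/(2/9) = 5/2. Minimum is 5/2 at row 2 (x_3 leaves); pivot element 2/9.
Divide row 2 by 2/9; eliminate column x_2 from the other rows.
obj-row update in column x_3: 0 − (-1/3)·(9/2) = 3/2.

3/2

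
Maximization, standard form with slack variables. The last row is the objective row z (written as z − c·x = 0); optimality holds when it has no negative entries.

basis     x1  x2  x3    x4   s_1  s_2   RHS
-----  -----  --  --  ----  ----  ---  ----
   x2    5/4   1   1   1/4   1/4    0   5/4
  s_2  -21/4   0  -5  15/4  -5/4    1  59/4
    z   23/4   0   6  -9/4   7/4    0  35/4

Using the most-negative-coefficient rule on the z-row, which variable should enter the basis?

Negative z-row entries: x4: -9/4.
The most negative is -9/4 in column x4, so x4 enters.

x4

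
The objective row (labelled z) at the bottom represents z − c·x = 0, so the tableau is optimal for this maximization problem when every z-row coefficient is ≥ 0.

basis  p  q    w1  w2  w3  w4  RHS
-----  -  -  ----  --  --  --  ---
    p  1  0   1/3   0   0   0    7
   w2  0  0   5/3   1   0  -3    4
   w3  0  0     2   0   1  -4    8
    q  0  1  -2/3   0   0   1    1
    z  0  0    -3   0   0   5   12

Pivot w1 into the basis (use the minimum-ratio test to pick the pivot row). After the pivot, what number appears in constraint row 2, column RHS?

Ratio test on column w1 — row 1: 7/(1/3) = 21; row 2: 4/(5/3) = 12/5; row 3: 8/2 = 4; row 4: entry -2/3 ≤ 0. Minimum is 12/5 at row 2 (w2 leaves); pivot element 5/3.
Divide row 2 by 5/3; eliminate column w1 from the other rows.
In the new row 2, the RHS entry is the old entry divided by the pivot: 4/(5/3) = 12/5.

12/5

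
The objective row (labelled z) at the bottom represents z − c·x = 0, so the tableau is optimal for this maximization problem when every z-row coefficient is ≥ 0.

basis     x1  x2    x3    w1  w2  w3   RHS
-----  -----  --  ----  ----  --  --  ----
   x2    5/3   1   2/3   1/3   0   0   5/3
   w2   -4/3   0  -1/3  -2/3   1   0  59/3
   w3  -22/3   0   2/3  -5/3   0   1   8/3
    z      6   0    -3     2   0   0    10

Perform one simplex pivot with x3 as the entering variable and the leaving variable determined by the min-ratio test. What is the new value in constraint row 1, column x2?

3/2

Ratio test on column x3 — row 1: (5/3)/(2/3) = 5/2; row 2: entry -1/3 ≤ 0; row 3: (8/3)/(2/3) = 4. Minimum is 5/2 at row 1 (x2 leaves); pivot element 2/3.
Divide row 1 by 2/3; eliminate column x3 from the other rows.
In the new row 1, the x2 entry is the old entry divided by the pivot: 1/(2/3) = 3/2.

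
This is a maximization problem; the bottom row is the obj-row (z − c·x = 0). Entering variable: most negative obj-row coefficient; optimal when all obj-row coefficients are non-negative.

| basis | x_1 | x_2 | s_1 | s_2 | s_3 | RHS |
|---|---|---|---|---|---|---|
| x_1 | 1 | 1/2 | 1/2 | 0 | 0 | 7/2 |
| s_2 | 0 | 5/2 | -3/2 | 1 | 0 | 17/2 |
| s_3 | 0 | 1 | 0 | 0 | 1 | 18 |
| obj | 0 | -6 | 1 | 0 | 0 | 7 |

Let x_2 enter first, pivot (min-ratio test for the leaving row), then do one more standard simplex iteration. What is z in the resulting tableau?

133/4

Ratio test on column x_2 — row 1: (7/2)/(1/2) = 7; row 2: (17/2)/(5/2) = 17/5; row 3: 18/1 = 18. Minimum is 17/5 at row 2 (s_2 leaves); pivot element 5/2.
Pivot on row 2; the obj-row RHS becomes 7 − (-6)·(17/5) = 137/5.
Next entering variable (most negative obj-row entry -13/5): s_1.
Ratio test on column s_1 — row 1: (9/5)/(4/5) = 9/4; row 2: entry -3/5 ≤ 0; row 3: (73/5)/(3/5) = 73/3. Minimum is 9/4 at row 1 (x_1 leaves); pivot element 4/5.
After the second pivot the obj-row RHS is 137/5 − (-13/5)·(9/4) = 133/4.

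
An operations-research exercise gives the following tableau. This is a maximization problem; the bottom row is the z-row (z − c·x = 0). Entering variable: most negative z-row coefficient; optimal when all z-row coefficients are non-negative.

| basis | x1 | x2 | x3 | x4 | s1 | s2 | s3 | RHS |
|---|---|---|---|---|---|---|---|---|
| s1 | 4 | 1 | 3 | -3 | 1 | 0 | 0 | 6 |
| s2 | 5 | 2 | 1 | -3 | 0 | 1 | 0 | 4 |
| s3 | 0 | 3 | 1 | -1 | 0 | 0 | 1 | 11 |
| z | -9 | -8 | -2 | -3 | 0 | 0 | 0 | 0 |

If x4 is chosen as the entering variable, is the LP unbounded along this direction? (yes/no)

Every constraint-row entry in column x4 is ≤ 0, so increasing x4 is unbounded.

yes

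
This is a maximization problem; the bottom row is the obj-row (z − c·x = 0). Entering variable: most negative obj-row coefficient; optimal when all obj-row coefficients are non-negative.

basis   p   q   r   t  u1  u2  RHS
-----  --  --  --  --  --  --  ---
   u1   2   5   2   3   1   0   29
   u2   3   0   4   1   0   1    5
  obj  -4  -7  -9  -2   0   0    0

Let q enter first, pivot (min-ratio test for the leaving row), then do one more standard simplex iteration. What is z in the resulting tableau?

967/20

Ratio test on column q — row 1: 29/5 = 29/5; row 2: entry 0 ≤ 0. Minimum is 29/5 at row 1 (u1 leaves); pivot element 5.
Pivot on row 1; the obj-row RHS becomes 0 − (-7)·(29/5) = 203/5.
Next entering variable (most negative obj-row entry -31/5): r.
Ratio test on column r — row 1: (29/5)/(2/5) = 29/2; row 2: 5/4 = 5/4. Minimum is 5/4 at row 2 (u2 leaves); pivot element 4.
After the second pivot the obj-row RHS is 203/5 − (-31/5)·(5/4) = 967/20.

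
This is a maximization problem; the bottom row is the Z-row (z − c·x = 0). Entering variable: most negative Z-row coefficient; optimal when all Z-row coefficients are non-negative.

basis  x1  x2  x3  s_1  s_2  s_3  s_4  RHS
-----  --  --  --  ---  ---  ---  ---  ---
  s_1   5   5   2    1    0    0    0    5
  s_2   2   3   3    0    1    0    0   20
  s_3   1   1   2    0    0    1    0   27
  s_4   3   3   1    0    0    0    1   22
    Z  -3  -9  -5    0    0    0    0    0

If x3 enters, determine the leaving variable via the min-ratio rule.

s_1

Column x3 entries and ratios — s_1: 5/2 = 5/2; s_2: 20/3 = 20/3; s_3: 27/2 = 27/2; s_4: 22/1 = 22.
Smallest ratio is 5/2 in the row of s_1, so s_1 leaves.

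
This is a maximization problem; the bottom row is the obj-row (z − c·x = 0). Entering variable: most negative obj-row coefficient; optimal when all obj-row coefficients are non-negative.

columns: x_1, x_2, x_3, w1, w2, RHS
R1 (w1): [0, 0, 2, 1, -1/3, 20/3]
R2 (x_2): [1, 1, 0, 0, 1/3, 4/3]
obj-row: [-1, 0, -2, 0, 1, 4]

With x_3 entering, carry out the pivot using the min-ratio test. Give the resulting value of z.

32/3

Ratio test on column x_3 — row 1: (20/3)/2 = 10/3; row 2: entry 0 ≤ 0. Minimum is 10/3 at row 1 (w1 leaves); pivot element 2.
Pivot on row 1; the obj-row RHS becomes 4 − (-2)·(10/3) = 32/3.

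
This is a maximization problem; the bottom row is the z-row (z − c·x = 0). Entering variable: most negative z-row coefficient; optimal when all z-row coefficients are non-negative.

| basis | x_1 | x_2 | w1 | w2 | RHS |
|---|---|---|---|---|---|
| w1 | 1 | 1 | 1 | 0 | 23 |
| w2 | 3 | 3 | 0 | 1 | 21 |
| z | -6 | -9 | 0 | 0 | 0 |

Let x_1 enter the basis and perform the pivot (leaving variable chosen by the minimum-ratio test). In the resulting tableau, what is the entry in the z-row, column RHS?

Ratio test on column x_1 — row 1: 23/1 = 23; row 2: 21/3 = 7. Minimum is 7 at row 2 (w2 leaves); pivot element 3.
Divide row 2 by 3; eliminate column x_1 from the other rows.
z-row update in column RHS: 0 − (-6)·7 = 42.

42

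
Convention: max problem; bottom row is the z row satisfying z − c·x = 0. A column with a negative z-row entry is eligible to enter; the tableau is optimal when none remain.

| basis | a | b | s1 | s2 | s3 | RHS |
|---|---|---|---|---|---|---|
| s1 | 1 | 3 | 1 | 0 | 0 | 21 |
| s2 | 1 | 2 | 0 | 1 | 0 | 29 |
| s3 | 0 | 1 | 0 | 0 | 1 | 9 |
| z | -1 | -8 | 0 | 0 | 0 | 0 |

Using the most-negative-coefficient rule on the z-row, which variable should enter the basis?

b

Negative z-row entries: a: -1, b: -8.
The most negative is -8 in column b, so b enters.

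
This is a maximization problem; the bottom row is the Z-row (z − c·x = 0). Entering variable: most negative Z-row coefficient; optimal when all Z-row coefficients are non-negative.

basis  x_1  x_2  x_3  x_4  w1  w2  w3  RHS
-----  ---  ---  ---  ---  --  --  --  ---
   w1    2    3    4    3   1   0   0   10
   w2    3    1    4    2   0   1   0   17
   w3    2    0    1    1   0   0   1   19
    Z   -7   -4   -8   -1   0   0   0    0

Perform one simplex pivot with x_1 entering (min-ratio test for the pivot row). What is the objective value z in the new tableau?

35

Ratio test on column x_1 — row 1: 10/2 = 5; row 2: 17/3 = 17/3; row 3: 19/2 = 19/2. Minimum is 5 at row 1 (w1 leaves); pivot element 2.
Pivot on row 1; the Z-row RHS becomes 0 − (-7)·5 = 35.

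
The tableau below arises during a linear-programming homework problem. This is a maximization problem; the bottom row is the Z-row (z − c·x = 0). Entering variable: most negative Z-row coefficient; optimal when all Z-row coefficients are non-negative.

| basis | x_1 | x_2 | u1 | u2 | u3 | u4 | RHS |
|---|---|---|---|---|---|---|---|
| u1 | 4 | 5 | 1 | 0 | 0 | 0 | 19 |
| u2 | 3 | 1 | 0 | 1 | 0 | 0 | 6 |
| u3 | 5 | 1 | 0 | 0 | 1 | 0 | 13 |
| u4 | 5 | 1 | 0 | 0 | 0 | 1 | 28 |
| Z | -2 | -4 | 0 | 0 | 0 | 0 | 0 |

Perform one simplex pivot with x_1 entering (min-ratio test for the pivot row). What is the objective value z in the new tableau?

4

Ratio test on column x_1 — row 1: 19/4 = 19/4; row 2: 6/3 = 2; row 3: 13/5 = 13/5; row 4: 28/5 = 28/5. Minimum is 2 at row 2 (u2 leaves); pivot element 3.
Pivot on row 2; the Z-row RHS becomes 0 − (-2)·2 = 4.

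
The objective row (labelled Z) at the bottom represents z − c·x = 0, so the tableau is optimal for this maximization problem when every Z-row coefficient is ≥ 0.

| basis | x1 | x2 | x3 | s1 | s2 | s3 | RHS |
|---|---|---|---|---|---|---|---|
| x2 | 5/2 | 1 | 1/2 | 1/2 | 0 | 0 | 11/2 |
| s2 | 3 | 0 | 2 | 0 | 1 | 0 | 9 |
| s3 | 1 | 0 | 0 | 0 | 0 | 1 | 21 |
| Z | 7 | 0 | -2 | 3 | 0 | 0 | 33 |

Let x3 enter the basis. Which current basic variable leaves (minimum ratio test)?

s2

Column x3 entries and ratios — x2: (11/2)/(1/2) = 11; s2: 9/2 = 9/2; s3: 0 ≤ 0, skip.
Smallest ratio is 9/2 in the row of s2, so s2 leaves.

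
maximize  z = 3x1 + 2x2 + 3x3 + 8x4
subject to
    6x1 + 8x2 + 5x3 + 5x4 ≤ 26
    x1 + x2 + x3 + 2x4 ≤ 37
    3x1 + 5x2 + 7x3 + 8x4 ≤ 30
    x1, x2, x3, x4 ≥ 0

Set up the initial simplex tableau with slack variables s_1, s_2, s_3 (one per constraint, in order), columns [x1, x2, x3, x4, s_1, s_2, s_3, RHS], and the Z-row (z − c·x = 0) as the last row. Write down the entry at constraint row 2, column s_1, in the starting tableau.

0

Slack s_1 belongs to constraint 1; its column is the unit vector e_1, so the entry in row 2 is 0.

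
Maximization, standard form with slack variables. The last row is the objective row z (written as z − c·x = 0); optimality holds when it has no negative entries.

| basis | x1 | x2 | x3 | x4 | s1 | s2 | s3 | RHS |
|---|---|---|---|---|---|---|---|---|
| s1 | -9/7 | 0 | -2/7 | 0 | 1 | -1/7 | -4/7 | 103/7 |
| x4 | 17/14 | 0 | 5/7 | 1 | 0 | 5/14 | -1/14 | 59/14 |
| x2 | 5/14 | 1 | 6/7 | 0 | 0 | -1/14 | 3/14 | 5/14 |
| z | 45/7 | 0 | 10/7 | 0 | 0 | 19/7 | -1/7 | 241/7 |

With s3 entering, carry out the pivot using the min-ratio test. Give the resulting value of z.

Ratio test on column s3 — row 1: entry -4/7 ≤ 0; row 2: entry -1/14 ≤ 0; row 3: (5/14)/(3/14) = 5/3. Minimum is 5/3 at row 3 (x2 leaves); pivot element 3/14.
Pivot on row 3; the z-row RHS becomes 241/7 − (-1/7)·(5/3) = 104/3.

104/3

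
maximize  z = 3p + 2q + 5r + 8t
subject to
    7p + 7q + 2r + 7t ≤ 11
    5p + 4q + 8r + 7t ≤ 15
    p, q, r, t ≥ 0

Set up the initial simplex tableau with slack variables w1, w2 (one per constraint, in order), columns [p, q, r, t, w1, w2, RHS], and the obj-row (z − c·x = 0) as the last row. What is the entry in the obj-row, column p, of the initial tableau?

The obj-row carries the negated objective coefficients: the p entry is -3.

-3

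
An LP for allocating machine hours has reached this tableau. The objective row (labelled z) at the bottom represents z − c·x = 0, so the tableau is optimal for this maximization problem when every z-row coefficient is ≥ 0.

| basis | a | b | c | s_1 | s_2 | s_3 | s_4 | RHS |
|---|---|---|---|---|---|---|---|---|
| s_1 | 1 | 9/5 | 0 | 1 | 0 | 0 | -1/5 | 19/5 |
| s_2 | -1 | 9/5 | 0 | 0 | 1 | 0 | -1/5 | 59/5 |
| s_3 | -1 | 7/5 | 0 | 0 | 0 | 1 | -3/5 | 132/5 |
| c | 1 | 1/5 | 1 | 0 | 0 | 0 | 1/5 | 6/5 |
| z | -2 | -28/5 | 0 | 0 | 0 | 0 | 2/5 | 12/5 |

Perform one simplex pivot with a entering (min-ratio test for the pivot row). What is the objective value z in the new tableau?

24/5

Ratio test on column a — row 1: (19/5)/1 = 19/5; row 2: entry -1 ≤ 0; row 3: entry -1 ≤ 0; row 4: (6/5)/1 = 6/5. Minimum is 6/5 at row 4 (c leaves); pivot element 1.
Pivot on row 4; the z-row RHS becomes 12/5 − (-2)·(6/5) = 24/5.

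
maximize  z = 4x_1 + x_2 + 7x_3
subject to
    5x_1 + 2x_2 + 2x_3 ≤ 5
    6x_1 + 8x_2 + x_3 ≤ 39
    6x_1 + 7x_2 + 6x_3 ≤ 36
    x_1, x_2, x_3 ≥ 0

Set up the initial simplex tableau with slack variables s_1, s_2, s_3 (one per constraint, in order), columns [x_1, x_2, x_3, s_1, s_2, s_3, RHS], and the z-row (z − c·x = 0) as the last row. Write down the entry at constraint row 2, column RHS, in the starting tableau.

The RHS of constraint 2 is b_2 = 39.

39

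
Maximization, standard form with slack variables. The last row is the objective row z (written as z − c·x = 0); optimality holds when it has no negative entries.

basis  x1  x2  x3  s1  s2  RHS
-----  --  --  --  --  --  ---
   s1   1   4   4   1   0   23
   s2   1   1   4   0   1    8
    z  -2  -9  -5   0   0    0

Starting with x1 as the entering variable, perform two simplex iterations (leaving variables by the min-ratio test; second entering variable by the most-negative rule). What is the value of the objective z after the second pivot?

51

Ratio test on column x1 — row 1: 23/1 = 23; row 2: 8/1 = 8. Minimum is 8 at row 2 (s2 leaves); pivot element 1.
Pivot on row 2; the z-row RHS becomes 0 − (-2)·8 = 16.
Next entering variable (most negative z-row entry -7): x2.
Ratio test on column x2 — row 1: 15/3 = 5; row 2: 8/1 = 8. Minimum is 5 at row 1 (s1 leaves); pivot element 3.
After the second pivot the z-row RHS is 16 − (-7)·5 = 51.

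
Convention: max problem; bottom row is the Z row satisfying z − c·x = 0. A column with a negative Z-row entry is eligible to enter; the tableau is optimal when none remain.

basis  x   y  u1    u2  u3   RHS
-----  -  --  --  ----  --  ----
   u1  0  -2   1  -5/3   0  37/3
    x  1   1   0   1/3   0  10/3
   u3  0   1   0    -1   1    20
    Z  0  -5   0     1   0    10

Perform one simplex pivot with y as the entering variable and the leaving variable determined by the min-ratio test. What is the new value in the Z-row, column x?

5

Ratio test on column y — row 1: entry -2 ≤ 0; row 2: (10/3)/1 = 10/3; row 3: 20/1 = 20. Minimum is 10/3 at row 2 (x leaves); pivot element 1.
Divide row 2 by 1; eliminate column y from the other rows.
Z-row update in column x: 0 − (-5)·1 = 5.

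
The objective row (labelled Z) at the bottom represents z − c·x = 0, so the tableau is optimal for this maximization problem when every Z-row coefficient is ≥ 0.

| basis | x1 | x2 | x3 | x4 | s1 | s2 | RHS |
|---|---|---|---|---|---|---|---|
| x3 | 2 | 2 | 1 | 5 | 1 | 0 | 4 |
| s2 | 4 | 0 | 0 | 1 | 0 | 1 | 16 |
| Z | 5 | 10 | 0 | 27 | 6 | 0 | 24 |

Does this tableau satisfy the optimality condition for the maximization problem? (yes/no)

yes

Every Z-row coefficient is ≥ 0, so the tableau is optimal.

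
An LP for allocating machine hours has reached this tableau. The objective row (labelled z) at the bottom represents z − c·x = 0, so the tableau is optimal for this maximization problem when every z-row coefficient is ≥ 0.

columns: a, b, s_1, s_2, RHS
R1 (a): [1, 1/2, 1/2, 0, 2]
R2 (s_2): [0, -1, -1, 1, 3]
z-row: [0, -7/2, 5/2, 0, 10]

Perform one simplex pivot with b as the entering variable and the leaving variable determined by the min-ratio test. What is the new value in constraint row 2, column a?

Ratio test on column b — row 1: 2/(1/2) = 4; row 2: entry -1 ≤ 0. Minimum is 4 at row 1 (a leaves); pivot element 1/2.
Divide row 1 by 1/2; eliminate column b from the other rows.
Row 2 update in column a: 0 − (-1)·2 = 2.

2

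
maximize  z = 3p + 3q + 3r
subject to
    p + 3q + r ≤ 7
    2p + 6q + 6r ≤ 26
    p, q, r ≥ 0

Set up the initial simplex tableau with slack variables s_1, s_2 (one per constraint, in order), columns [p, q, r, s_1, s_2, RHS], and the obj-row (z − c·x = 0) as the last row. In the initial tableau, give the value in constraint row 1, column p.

1

Constraint 1 has coefficient 1 on p.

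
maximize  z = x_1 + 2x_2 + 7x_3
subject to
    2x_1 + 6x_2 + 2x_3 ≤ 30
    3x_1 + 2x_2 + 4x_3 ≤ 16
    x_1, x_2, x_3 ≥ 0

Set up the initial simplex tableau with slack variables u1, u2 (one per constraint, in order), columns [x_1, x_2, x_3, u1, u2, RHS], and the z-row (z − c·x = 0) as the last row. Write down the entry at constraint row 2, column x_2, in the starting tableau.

Constraint 2 has coefficient 2 on x_2.

2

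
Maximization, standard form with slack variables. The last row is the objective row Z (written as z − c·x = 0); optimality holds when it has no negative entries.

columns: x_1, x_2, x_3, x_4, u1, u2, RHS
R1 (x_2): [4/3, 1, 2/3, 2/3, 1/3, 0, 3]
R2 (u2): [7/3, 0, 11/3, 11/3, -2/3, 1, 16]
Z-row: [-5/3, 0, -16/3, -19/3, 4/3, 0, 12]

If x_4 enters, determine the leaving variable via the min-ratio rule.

u2

Column x_4 entries and ratios — x_2: 3/(2/3) = 9/2; u2: 16/(11/3) = 48/11.
Smallest ratio is 48/11 in the row of u2, so u2 leaves.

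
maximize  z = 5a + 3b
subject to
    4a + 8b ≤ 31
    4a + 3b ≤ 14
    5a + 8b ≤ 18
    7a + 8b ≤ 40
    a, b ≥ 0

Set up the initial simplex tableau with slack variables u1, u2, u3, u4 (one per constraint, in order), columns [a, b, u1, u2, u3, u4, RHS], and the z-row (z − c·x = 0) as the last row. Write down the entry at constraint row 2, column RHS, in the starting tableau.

The RHS of constraint 2 is b_2 = 14.

14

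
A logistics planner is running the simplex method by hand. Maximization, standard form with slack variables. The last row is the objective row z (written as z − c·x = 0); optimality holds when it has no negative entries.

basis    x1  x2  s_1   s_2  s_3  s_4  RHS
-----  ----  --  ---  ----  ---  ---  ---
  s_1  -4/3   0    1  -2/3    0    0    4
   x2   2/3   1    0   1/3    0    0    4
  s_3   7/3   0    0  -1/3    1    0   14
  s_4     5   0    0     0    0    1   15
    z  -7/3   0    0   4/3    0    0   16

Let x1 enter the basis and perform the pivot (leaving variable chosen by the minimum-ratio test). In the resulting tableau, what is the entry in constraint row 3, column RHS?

Ratio test on column x1 — row 1: entry -4/3 ≤ 0; row 2: 4/(2/3) = 6; row 3: 14/(7/3) = 6; row 4: 15/5 = 3. Minimum is 3 at row 4 (s_4 leaves); pivot element 5.
Divide row 4 by 5; eliminate column x1 from the other rows.
Row 3 update in column RHS: 14 − (7/3)·3 = 7.

7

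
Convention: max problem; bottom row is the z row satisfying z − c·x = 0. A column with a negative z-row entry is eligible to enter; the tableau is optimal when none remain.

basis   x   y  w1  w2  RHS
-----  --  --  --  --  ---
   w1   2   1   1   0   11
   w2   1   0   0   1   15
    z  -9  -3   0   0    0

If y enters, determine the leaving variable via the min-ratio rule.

w1

Column y entries and ratios — w1: 11/1 = 11; w2: 0 ≤ 0, skip.
Smallest ratio is 11 in the row of w1, so w1 leaves.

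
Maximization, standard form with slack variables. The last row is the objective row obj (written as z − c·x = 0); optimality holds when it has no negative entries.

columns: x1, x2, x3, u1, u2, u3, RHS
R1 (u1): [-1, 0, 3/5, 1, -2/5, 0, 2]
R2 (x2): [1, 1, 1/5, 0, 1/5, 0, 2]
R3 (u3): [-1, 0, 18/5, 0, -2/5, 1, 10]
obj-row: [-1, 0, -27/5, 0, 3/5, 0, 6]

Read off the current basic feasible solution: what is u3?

10

u3 is basic (row 3); its value is the RHS of that row, 10.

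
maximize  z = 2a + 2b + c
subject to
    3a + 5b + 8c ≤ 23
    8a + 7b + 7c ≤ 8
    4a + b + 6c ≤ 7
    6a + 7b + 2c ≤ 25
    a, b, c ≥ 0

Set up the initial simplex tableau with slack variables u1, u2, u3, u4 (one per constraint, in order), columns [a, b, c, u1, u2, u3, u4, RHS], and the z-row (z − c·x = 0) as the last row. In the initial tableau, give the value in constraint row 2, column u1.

0

Slack u1 belongs to constraint 1; its column is the unit vector e_1, so the entry in row 2 is 0.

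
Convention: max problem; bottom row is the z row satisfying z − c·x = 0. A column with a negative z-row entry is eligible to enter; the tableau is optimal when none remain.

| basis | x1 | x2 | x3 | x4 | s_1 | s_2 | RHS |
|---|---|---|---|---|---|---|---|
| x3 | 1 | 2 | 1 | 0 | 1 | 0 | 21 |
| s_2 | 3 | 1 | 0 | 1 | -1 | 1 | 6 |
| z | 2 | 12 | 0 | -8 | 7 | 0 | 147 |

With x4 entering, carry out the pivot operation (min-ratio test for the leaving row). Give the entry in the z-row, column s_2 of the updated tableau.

8

Ratio test on column x4 — row 1: entry 0 ≤ 0; row 2: 6/1 = 6. Minimum is 6 at row 2 (s_2 leaves); pivot element 1.
Divide row 2 by 1; eliminate column x4 from the other rows.
z-row update in column s_2: 0 − (-8)·1 = 8.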